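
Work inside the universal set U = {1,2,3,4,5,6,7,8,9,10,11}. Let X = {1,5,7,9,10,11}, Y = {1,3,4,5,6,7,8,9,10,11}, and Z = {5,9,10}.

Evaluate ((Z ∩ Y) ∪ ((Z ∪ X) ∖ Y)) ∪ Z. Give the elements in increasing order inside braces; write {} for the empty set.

{5,9,10}

Z ∩ Y = {5,9,10}
Z ∪ X = {1,5,7,9,10,11}
(Z ∪ X) ∖ Y = {}
(Z ∩ Y) ∪ ((Z ∪ X) ∖ Y) = {5,9,10}
((Z ∩ Y) ∪ ((Z ∪ X) ∖ Y)) ∪ Z = {5,9,10}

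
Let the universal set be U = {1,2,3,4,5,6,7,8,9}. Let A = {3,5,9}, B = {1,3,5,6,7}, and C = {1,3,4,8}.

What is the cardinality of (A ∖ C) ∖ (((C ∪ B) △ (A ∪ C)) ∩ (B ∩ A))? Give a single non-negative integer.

2

A ∖ C = {5,9}
C ∪ B = {1,3,4,5,6,7,8}
A ∪ C = {1,3,4,5,8,9}
(C ∪ B) △ (A ∪ C) = {6,7,9}
B ∩ A = {3,5}
((C ∪ B) △ (A ∪ C)) ∩ (B ∩ A) = {}
(A ∖ C) ∖ (((C ∪ B) △ (A ∪ C)) ∩ (B ∩ A)) = {5,9}
|(A ∖ C) ∖ (((C ∪ B) △ (A ∪ C)) ∩ (B ∩ A))| = 2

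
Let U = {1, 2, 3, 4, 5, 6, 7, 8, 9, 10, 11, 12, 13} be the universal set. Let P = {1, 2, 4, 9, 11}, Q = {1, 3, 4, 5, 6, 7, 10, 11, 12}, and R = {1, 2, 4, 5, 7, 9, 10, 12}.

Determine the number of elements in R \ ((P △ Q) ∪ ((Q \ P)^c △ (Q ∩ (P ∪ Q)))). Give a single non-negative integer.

2

P △ Q = {2, 3, 5, 6, 7, 9, 10, 12}
Q \ P = {3, 5, 6, 7, 10, 12}
(Q \ P)^c = {1, 2, 4, 8, 9, 11, 13}
P ∪ Q = {1, 2, 3, 4, 5, 6, 7, 9, 10, 11, 12}
Q ∩ (P ∪ Q) = {1, 3, 4, 5, 6, 7, 10, 11, 12}
(Q \ P)^c △ (Q ∩ (P ∪ Q)) = {2, 3, 5, 6, 7, 8, 9, 10, 12, 13}
(P △ Q) ∪ ((Q \ P)^c △ (Q ∩ (P ∪ Q))) = {2, 3, 5, 6, 7, 8, 9, 10, 12, 13}
R \ ((P △ Q) ∪ ((Q \ P)^c △ (Q ∩ (P ∪ Q)))) = {1, 4}
|R \ ((P △ Q) ∪ ((Q \ P)^c △ (Q ∩ (P ∪ Q))))| = 2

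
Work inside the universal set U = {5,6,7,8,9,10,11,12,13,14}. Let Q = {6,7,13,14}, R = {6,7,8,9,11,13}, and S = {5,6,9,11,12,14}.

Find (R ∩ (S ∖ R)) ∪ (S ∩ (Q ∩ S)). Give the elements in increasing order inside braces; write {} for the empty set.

{6,14}

S ∖ R = {5,12,14}
R ∩ (S ∖ R) = {}
Q ∩ S = {6,14}
S ∩ (Q ∩ S) = {6,14}
(R ∩ (S ∖ R)) ∪ (S ∩ (Q ∩ S)) = {6,14}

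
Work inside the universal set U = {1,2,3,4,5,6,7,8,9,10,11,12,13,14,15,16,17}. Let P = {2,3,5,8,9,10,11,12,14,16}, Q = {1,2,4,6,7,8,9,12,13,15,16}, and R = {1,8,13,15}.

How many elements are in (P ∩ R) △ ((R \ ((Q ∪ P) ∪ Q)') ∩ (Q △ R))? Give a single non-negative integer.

P ∩ R = {8}
Q ∪ P = {1,2,3,4,5,6,7,8,9,10,11,12,13,14,15,16}
(Q ∪ P) ∪ Q = {1,2,3,4,5,6,7,8,9,10,11,12,13,14,15,16}
((Q ∪ P) ∪ Q)' = {17}
R \ ((Q ∪ P) ∪ Q)' = {1,8,13,15}
Q △ R = {2,4,6,7,9,12,16}
(R \ ((Q ∪ P) ∪ Q)') ∩ (Q △ R) = {}
(P ∩ R) △ ((R \ ((Q ∪ P) ∪ Q)') ∩ (Q △ R)) = {8}
|(P ∩ R) △ ((R \ ((Q ∪ P) ∪ Q)') ∩ (Q △ R))| = 1

1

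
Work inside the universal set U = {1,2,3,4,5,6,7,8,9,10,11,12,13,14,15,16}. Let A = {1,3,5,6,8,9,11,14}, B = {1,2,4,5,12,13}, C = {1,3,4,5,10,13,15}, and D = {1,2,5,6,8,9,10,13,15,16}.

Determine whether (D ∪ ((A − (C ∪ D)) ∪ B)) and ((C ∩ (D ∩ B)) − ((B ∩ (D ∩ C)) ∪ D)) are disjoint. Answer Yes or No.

C ∪ D = {1,2,3,4,5,6,8,9,10,13,15,16}
A − (C ∪ D) = {11,14}
(A − (C ∪ D)) ∪ B = {1,2,4,5,11,12,13,14}
D ∪ ((A − (C ∪ D)) ∪ B) = {1,2,4,5,6,8,9,10,11,12,13,14,15,16}
D ∩ B = {1,2,5,13}
C ∩ (D ∩ B) = {1,5,13}
D ∩ C = {1,5,10,13,15}
B ∩ (D ∩ C) = {1,5,13}
(B ∩ (D ∩ C)) ∪ D = {1,2,5,6,8,9,10,13,15,16}
(C ∩ (D ∩ B)) − ((B ∩ (D ∩ C)) ∪ D) = {}
{1,2,4,5,6,8,9,10,11,12,13,14,15,16} and {} share no elements.

Yes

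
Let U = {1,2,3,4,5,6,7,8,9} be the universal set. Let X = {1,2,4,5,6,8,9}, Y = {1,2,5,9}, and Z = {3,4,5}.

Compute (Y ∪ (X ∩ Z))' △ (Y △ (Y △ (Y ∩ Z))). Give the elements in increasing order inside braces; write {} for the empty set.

{3,5,6,7,8}

X ∩ Z = {4,5}
Y ∪ (X ∩ Z) = {1,2,4,5,9}
(Y ∪ (X ∩ Z))' = {3,6,7,8}
Y ∩ Z = {5}
Y △ (Y ∩ Z) = {1,2,9}
Y △ (Y △ (Y ∩ Z)) = {5}
(Y ∪ (X ∩ Z))' △ (Y △ (Y △ (Y ∩ Z))) = {3,5,6,7,8}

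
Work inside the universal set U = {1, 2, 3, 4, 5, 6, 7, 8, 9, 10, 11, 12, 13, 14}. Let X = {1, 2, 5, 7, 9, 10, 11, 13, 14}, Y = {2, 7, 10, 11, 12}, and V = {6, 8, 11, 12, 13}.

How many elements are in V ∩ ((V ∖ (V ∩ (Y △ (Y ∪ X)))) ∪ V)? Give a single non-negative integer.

Y ∪ X = {1, 2, 5, 7, 9, 10, 11, 12, 13, 14}
Y △ (Y ∪ X) = {1, 5, 9, 13, 14}
V ∩ (Y △ (Y ∪ X)) = {13}
V ∖ (V ∩ (Y △ (Y ∪ X))) = {6, 8, 11, 12}
(V ∖ (V ∩ (Y △ (Y ∪ X)))) ∪ V = {6, 8, 11, 12, 13}
V ∩ ((V ∖ (V ∩ (Y △ (Y ∪ X)))) ∪ V) = {6, 8, 11, 12, 13}
|V ∩ ((V ∖ (V ∩ (Y △ (Y ∪ X)))) ∪ V)| = 5

5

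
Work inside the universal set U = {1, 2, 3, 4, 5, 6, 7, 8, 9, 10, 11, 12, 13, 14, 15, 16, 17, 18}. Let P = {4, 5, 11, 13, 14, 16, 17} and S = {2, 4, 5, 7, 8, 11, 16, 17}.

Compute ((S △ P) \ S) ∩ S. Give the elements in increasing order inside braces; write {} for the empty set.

{}

S △ P = {2, 7, 8, 13, 14}
(S △ P) \ S = {13, 14}
((S △ P) \ S) ∩ S = {}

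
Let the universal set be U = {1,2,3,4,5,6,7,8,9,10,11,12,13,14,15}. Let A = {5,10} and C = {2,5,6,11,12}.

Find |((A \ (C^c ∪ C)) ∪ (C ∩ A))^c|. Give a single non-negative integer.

C^c = {1,3,4,7,8,9,10,13,14,15}
C^c ∪ C = {1,2,3,4,5,6,7,8,9,10,11,12,13,14,15}
A \ (C^c ∪ C) = {}
C ∩ A = {5}
(A \ (C^c ∪ C)) ∪ (C ∩ A) = {5}
((A \ (C^c ∪ C)) ∪ (C ∩ A))^c = {1,2,3,4,6,7,8,9,10,11,12,13,14,15}
|((A \ (C^c ∪ C)) ∪ (C ∩ A))^c| = 14

14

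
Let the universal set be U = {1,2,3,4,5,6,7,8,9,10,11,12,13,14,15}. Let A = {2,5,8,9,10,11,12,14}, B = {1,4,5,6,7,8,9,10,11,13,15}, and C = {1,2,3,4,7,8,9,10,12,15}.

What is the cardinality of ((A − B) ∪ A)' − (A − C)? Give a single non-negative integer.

A − B = {2,12,14}
(A − B) ∪ A = {2,5,8,9,10,11,12,14}
((A − B) ∪ A)' = {1,3,4,6,7,13,15}
A − C = {5,11,14}
((A − B) ∪ A)' − (A − C) = {1,3,4,6,7,13,15}
|((A − B) ∪ A)' − (A − C)| = 7

7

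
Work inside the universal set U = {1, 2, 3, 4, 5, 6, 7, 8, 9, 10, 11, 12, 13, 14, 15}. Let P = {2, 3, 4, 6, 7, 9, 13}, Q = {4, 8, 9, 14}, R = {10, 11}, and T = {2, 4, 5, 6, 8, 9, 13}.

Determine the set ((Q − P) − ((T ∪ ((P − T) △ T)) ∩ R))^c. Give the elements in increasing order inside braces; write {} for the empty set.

{1, 2, 3, 4, 5, 6, 7, 9, 10, 11, 12, 13, 15}

Q − P = {8, 14}
P − T = {3, 7}
(P − T) △ T = {2, 3, 4, 5, 6, 7, 8, 9, 13}
T ∪ ((P − T) △ T) = {2, 3, 4, 5, 6, 7, 8, 9, 13}
(T ∪ ((P − T) △ T)) ∩ R = {}
(Q − P) − ((T ∪ ((P − T) △ T)) ∩ R) = {8, 14}
((Q − P) − ((T ∪ ((P − T) △ T)) ∩ R))^c = {1, 2, 3, 4, 5, 6, 7, 9, 10, 11, 12, 13, 15}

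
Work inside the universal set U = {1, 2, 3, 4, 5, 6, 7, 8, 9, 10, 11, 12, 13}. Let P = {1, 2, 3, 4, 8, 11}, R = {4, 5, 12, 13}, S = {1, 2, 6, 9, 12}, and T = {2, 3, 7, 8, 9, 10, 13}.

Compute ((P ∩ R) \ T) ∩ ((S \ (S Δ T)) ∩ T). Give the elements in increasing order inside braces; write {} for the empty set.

{}

P ∩ R = {4}
(P ∩ R) \ T = {4}
S Δ T = {1, 3, 6, 7, 8, 10, 12, 13}
S \ (S Δ T) = {2, 9}
(S \ (S Δ T)) ∩ T = {2, 9}
((P ∩ R) \ T) ∩ ((S \ (S Δ T)) ∩ T) = {}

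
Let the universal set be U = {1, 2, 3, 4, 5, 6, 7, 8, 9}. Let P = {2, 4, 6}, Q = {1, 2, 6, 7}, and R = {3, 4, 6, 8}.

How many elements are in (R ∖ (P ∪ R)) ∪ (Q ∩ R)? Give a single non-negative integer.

1

P ∪ R = {2, 3, 4, 6, 8}
R ∖ (P ∪ R) = {}
Q ∩ R = {6}
(R ∖ (P ∪ R)) ∪ (Q ∩ R) = {6}
|(R ∖ (P ∪ R)) ∪ (Q ∩ R)| = 1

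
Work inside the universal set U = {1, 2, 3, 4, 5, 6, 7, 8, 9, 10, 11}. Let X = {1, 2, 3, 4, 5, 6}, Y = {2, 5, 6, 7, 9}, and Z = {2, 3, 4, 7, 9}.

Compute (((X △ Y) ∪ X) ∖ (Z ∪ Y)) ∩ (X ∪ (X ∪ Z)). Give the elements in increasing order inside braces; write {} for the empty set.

X △ Y = {1, 3, 4, 7, 9}
(X △ Y) ∪ X = {1, 2, 3, 4, 5, 6, 7, 9}
Z ∪ Y = {2, 3, 4, 5, 6, 7, 9}
((X △ Y) ∪ X) ∖ (Z ∪ Y) = {1}
X ∪ Z = {1, 2, 3, 4, 5, 6, 7, 9}
X ∪ (X ∪ Z) = {1, 2, 3, 4, 5, 6, 7, 9}
(((X △ Y) ∪ X) ∖ (Z ∪ Y)) ∩ (X ∪ (X ∪ Z)) = {1}

{1}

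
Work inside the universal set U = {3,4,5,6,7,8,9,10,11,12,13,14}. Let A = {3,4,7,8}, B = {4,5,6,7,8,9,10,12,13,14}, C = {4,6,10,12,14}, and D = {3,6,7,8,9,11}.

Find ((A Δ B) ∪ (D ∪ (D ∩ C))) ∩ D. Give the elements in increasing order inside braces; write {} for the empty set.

{3,6,7,8,9,11}

A Δ B = {3,5,6,9,10,12,13,14}
D ∩ C = {6}
D ∪ (D ∩ C) = {3,6,7,8,9,11}
(A Δ B) ∪ (D ∪ (D ∩ C)) = {3,5,6,7,8,9,10,11,12,13,14}
((A Δ B) ∪ (D ∪ (D ∩ C))) ∩ D = {3,6,7,8,9,11}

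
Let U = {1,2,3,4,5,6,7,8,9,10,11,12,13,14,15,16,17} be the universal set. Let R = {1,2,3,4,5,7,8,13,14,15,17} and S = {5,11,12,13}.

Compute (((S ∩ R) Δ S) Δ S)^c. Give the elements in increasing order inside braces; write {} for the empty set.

S ∩ R = {5,13}
(S ∩ R) Δ S = {11,12}
((S ∩ R) Δ S) Δ S = {5,13}
(((S ∩ R) Δ S) Δ S)^c = {1,2,3,4,6,7,8,9,10,11,12,14,15,16,17}

{1,2,3,4,6,7,8,9,10,11,12,14,15,16,17}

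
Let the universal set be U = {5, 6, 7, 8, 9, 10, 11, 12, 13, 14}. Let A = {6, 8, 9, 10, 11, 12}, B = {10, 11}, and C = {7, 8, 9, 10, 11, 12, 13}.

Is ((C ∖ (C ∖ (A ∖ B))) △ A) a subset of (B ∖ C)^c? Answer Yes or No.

Yes

A ∖ B = {6, 8, 9, 12}
C ∖ (A ∖ B) = {7, 10, 11, 13}
C ∖ (C ∖ (A ∖ B)) = {8, 9, 12}
(C ∖ (C ∖ (A ∖ B))) △ A = {6, 10, 11}
B ∖ C = {}
(B ∖ C)^c = {5, 6, 7, 8, 9, 10, 11, 12, 13, 14}
Every element of {6, 10, 11} is in {5, 6, 7, 8, 9, 10, 11, 12, 13, 14}, so (C ∖ (C ∖ (A ∖ B))) △ A ⊆ (B ∖ C)^c.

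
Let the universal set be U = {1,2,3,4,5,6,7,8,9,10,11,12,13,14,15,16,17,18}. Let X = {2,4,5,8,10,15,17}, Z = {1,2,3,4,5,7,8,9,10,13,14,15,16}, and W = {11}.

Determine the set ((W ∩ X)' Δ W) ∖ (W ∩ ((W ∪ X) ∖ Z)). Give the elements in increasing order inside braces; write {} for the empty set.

{1,2,3,4,5,6,7,8,9,10,12,13,14,15,16,17,18}

W ∩ X = {}
(W ∩ X)' = {1,2,3,4,5,6,7,8,9,10,11,12,13,14,15,16,17,18}
(W ∩ X)' Δ W = {1,2,3,4,5,6,7,8,9,10,12,13,14,15,16,17,18}
W ∪ X = {2,4,5,8,10,11,15,17}
(W ∪ X) ∖ Z = {11,17}
W ∩ ((W ∪ X) ∖ Z) = {11}
((W ∩ X)' Δ W) ∖ (W ∩ ((W ∪ X) ∖ Z)) = {1,2,3,4,5,6,7,8,9,10,12,13,14,15,16,17,18}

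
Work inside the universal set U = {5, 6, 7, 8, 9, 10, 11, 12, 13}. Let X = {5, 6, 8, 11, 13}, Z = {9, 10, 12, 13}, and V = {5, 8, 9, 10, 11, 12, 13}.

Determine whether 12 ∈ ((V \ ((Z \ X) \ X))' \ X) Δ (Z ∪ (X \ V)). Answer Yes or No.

12 ∈ Z and 12 ∉ X, so 12 ∈ Z \ X
12 ∈ (Z \ X) and 12 ∉ X, so 12 ∈ (Z \ X) \ X
12 ∈ V and 12 ∈ ((Z \ X) \ X), so 12 ∉ V \ ((Z \ X) \ X)
12 ∈ (V \ ((Z \ X) \ X))' since 12 ∉ (V \ ((Z \ X) \ X))
12 ∈ (V \ ((Z \ X) \ X))' and 12 ∉ X, so 12 ∈ (V \ ((Z \ X) \ X))' \ X
12 ∉ X and 12 ∈ V, so 12 ∉ X \ V
12 ∈ Z and 12 ∉ (X \ V), so 12 ∈ Z ∪ (X \ V)
12 ∈ ((V \ ((Z \ X) \ X))' \ X) and 12 ∈ (Z ∪ (X \ V)), so 12 ∉ ((V \ ((Z \ X) \ X))' \ X) Δ (Z ∪ (X \ V))

No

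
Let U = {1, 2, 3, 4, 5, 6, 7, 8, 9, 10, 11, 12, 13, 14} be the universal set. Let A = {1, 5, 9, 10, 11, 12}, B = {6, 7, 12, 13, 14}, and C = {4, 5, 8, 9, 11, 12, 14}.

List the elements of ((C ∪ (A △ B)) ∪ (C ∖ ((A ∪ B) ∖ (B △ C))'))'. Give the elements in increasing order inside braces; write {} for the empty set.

{2, 3}

A △ B = {1, 5, 6, 7, 9, 10, 11, 13, 14}
C ∪ (A △ B) = {1, 4, 5, 6, 7, 8, 9, 10, 11, 12, 13, 14}
A ∪ B = {1, 5, 6, 7, 9, 10, 11, 12, 13, 14}
B △ C = {4, 5, 6, 7, 8, 9, 11, 13}
(A ∪ B) ∖ (B △ C) = {1, 10, 12, 14}
((A ∪ B) ∖ (B △ C))' = {2, 3, 4, 5, 6, 7, 8, 9, 11, 13}
C ∖ ((A ∪ B) ∖ (B △ C))' = {12, 14}
(C ∪ (A △ B)) ∪ (C ∖ ((A ∪ B) ∖ (B △ C))') = {1, 4, 5, 6, 7, 8, 9, 10, 11, 12, 13, 14}
((C ∪ (A △ B)) ∪ (C ∖ ((A ∪ B) ∖ (B △ C))'))' = {2, 3}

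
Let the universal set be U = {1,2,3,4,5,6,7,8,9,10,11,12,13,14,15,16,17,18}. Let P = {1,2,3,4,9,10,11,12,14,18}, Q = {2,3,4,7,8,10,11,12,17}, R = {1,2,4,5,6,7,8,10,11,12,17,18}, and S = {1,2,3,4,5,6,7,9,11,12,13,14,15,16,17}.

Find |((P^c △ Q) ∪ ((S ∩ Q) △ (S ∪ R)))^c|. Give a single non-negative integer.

P^c = {5,6,7,8,13,15,16,17}
P^c △ Q = {2,3,4,5,6,10,11,12,13,15,16}
S ∩ Q = {2,3,4,7,11,12,17}
S ∪ R = {1,2,3,4,5,6,7,8,9,10,11,12,13,14,15,16,17,18}
(S ∩ Q) △ (S ∪ R) = {1,5,6,8,9,10,13,14,15,16,18}
(P^c △ Q) ∪ ((S ∩ Q) △ (S ∪ R)) = {1,2,3,4,5,6,8,9,10,11,12,13,14,15,16,18}
((P^c △ Q) ∪ ((S ∩ Q) △ (S ∪ R)))^c = {7,17}
|((P^c △ Q) ∪ ((S ∩ Q) △ (S ∪ R)))^c| = 2

2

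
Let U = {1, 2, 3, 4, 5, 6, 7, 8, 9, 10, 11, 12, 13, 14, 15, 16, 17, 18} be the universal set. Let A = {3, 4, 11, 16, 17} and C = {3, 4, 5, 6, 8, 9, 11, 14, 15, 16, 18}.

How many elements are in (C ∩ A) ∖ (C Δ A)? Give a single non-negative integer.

4

C ∩ A = {3, 4, 11, 16}
C Δ A = {5, 6, 8, 9, 14, 15, 17, 18}
(C ∩ A) ∖ (C Δ A) = {3, 4, 11, 16}
|(C ∩ A) ∖ (C Δ A)| = 4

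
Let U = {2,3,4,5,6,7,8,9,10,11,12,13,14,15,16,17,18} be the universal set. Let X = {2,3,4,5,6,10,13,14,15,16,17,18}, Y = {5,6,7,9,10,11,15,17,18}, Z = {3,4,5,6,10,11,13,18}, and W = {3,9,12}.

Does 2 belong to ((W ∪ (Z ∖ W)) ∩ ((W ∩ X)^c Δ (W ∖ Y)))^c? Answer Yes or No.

2 ∉ Z and 2 ∉ W, so 2 ∉ Z ∖ W
2 ∉ W and 2 ∉ (Z ∖ W), so 2 ∉ W ∪ (Z ∖ W)
2 ∉ W and 2 ∈ X, so 2 ∉ W ∩ X
2 ∈ (W ∩ X)^c since 2 ∉ (W ∩ X)
2 ∉ W and 2 ∉ Y, so 2 ∉ W ∖ Y
2 ∈ (W ∩ X)^c and 2 ∉ (W ∖ Y), so 2 ∈ (W ∩ X)^c Δ (W ∖ Y)
2 ∉ (W ∪ (Z ∖ W)) and 2 ∈ ((W ∩ X)^c Δ (W ∖ Y)), so 2 ∉ (W ∪ (Z ∖ W)) ∩ ((W ∩ X)^c Δ (W ∖ Y))
2 ∈ ((W ∪ (Z ∖ W)) ∩ ((W ∩ X)^c Δ (W ∖ Y)))^c since 2 ∉ ((W ∪ (Z ∖ W)) ∩ ((W ∩ X)^c Δ (W ∖ Y)))

Yes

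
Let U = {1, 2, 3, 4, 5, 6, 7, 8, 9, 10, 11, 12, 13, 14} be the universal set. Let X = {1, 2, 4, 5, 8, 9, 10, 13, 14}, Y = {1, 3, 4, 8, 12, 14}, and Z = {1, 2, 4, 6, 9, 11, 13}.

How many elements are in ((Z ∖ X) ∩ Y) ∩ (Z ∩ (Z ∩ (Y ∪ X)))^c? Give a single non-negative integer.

0

Z ∖ X = {6, 11}
(Z ∖ X) ∩ Y = {}
Y ∪ X = {1, 2, 3, 4, 5, 8, 9, 10, 12, 13, 14}
Z ∩ (Y ∪ X) = {1, 2, 4, 9, 13}
Z ∩ (Z ∩ (Y ∪ X)) = {1, 2, 4, 9, 13}
(Z ∩ (Z ∩ (Y ∪ X)))^c = {3, 5, 6, 7, 8, 10, 11, 12, 14}
((Z ∖ X) ∩ Y) ∩ (Z ∩ (Z ∩ (Y ∪ X)))^c = {}
|((Z ∖ X) ∩ Y) ∩ (Z ∩ (Z ∩ (Y ∪ X)))^c| = 0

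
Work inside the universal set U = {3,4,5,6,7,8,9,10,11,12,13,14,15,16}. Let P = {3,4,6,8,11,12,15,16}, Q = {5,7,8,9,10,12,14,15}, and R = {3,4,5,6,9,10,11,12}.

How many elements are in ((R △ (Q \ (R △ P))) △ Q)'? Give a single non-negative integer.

R △ P = {5,8,9,10,15,16}
Q \ (R △ P) = {7,12,14}
R △ (Q \ (R △ P)) = {3,4,5,6,7,9,10,11,14}
(R △ (Q \ (R △ P))) △ Q = {3,4,6,8,11,12,15}
((R △ (Q \ (R △ P))) △ Q)' = {5,7,9,10,13,14,16}
|((R △ (Q \ (R △ P))) △ Q)'| = 7

7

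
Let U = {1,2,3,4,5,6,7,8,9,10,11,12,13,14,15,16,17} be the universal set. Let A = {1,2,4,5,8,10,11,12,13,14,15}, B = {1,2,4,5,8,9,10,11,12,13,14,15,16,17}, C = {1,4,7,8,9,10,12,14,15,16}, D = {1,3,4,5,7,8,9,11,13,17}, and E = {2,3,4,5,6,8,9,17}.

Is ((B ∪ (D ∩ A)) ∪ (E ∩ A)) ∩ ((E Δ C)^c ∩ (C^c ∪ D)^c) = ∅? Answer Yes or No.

Yes

D ∩ A = {1,4,5,8,11,13}
B ∪ (D ∩ A) = {1,2,4,5,8,9,10,11,12,13,14,15,16,17}
E ∩ A = {2,4,5,8}
(B ∪ (D ∩ A)) ∪ (E ∩ A) = {1,2,4,5,8,9,10,11,12,13,14,15,16,17}
E Δ C = {1,2,3,5,6,7,10,12,14,15,16,17}
(E Δ C)^c = {4,8,9,11,13}
C^c = {2,3,5,6,11,13,17}
C^c ∪ D = {1,2,3,4,5,6,7,8,9,11,13,17}
(C^c ∪ D)^c = {10,12,14,15,16}
(E Δ C)^c ∩ (C^c ∪ D)^c = {}
{1,2,4,5,8,9,10,11,12,13,14,15,16,17} and {} share no elements.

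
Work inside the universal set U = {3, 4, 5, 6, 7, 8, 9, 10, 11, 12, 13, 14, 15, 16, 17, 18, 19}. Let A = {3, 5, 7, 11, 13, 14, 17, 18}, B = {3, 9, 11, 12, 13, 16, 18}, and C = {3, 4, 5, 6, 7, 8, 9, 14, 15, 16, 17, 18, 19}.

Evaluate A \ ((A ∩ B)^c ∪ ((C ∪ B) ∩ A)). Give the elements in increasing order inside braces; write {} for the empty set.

A ∩ B = {3, 11, 13, 18}
(A ∩ B)^c = {4, 5, 6, 7, 8, 9, 10, 12, 14, 15, 16, 17, 19}
C ∪ B = {3, 4, 5, 6, 7, 8, 9, 11, 12, 13, 14, 15, 16, 17, 18, 19}
(C ∪ B) ∩ A = {3, 5, 7, 11, 13, 14, 17, 18}
(A ∩ B)^c ∪ ((C ∪ B) ∩ A) = {3, 4, 5, 6, 7, 8, 9, 10, 11, 12, 13, 14, 15, 16, 17, 18, 19}
A \ ((A ∩ B)^c ∪ ((C ∪ B) ∩ A)) = {}

{}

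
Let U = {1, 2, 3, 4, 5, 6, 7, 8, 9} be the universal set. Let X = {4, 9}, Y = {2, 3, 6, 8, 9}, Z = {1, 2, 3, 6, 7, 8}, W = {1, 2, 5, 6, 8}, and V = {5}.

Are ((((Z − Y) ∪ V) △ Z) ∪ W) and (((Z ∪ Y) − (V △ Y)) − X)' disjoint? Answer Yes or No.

Z − Y = {1, 7}
(Z − Y) ∪ V = {1, 5, 7}
((Z − Y) ∪ V) △ Z = {2, 3, 5, 6, 8}
(((Z − Y) ∪ V) △ Z) ∪ W = {1, 2, 3, 5, 6, 8}
Z ∪ Y = {1, 2, 3, 6, 7, 8, 9}
V △ Y = {2, 3, 5, 6, 8, 9}
(Z ∪ Y) − (V △ Y) = {1, 7}
((Z ∪ Y) − (V △ Y)) − X = {1, 7}
(((Z ∪ Y) − (V △ Y)) − X)' = {2, 3, 4, 5, 6, 8, 9}
2 lies in both, so they are not disjoint.

No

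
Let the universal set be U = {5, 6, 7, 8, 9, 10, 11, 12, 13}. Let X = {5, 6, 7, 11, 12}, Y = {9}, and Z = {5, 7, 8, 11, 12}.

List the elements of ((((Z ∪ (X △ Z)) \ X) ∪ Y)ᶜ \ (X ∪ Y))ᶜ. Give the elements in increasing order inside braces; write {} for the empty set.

{5, 6, 7, 8, 9, 11, 12}

X △ Z = {6, 8}
Z ∪ (X △ Z) = {5, 6, 7, 8, 11, 12}
(Z ∪ (X △ Z)) \ X = {8}
((Z ∪ (X △ Z)) \ X) ∪ Y = {8, 9}
(((Z ∪ (X △ Z)) \ X) ∪ Y)ᶜ = {5, 6, 7, 10, 11, 12, 13}
X ∪ Y = {5, 6, 7, 9, 11, 12}
(((Z ∪ (X △ Z)) \ X) ∪ Y)ᶜ \ (X ∪ Y) = {10, 13}
((((Z ∪ (X △ Z)) \ X) ∪ Y)ᶜ \ (X ∪ Y))ᶜ = {5, 6, 7, 8, 9, 11, 12}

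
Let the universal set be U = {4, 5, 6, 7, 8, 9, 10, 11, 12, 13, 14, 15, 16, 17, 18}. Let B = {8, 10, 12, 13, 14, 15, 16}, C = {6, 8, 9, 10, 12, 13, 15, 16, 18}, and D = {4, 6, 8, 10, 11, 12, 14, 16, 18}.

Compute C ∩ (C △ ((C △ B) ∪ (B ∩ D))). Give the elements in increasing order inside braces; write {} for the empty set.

C △ B = {6, 9, 14, 18}
B ∩ D = {8, 10, 12, 14, 16}
(C △ B) ∪ (B ∩ D) = {6, 8, 9, 10, 12, 14, 16, 18}
C △ ((C △ B) ∪ (B ∩ D)) = {13, 14, 15}
C ∩ (C △ ((C △ B) ∪ (B ∩ D))) = {13, 15}

{13, 15}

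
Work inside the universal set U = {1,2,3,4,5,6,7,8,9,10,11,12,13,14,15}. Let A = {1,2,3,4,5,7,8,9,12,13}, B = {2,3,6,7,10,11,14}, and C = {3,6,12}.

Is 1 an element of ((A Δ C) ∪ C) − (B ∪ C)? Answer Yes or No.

1 ∈ A and 1 ∉ C, so 1 ∈ A Δ C
1 ∈ (A Δ C) and 1 ∉ C, so 1 ∈ (A Δ C) ∪ C
1 ∉ B and 1 ∉ C, so 1 ∉ B ∪ C
1 ∈ ((A Δ C) ∪ C) and 1 ∉ (B ∪ C), so 1 ∈ ((A Δ C) ∪ C) − (B ∪ C)

Yes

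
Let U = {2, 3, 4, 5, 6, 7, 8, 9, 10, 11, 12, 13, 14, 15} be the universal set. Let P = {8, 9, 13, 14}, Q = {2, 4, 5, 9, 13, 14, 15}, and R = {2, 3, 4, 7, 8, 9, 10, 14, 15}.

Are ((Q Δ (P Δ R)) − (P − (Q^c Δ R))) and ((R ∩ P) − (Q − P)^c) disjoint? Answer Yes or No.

P Δ R = {2, 3, 4, 7, 10, 13, 15}
Q Δ (P Δ R) = {3, 5, 7, 9, 10, 14}
Q^c = {3, 6, 7, 8, 10, 11, 12}
Q^c Δ R = {2, 4, 6, 9, 11, 12, 14, 15}
P − (Q^c Δ R) = {8, 13}
(Q Δ (P Δ R)) − (P − (Q^c Δ R)) = {3, 5, 7, 9, 10, 14}
R ∩ P = {8, 9, 14}
Q − P = {2, 4, 5, 15}
(Q − P)^c = {3, 6, 7, 8, 9, 10, 11, 12, 13, 14}
(R ∩ P) − (Q − P)^c = {}
{3, 5, 7, 9, 10, 14} and {} share no elements.

Yes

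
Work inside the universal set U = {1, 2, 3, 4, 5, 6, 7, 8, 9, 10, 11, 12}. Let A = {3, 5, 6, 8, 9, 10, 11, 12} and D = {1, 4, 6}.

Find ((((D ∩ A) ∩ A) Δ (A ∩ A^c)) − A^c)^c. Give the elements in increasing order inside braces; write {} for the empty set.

{1, 2, 3, 4, 5, 7, 8, 9, 10, 11, 12}

D ∩ A = {6}
(D ∩ A) ∩ A = {6}
A^c = {1, 2, 4, 7}
A ∩ A^c = {}
((D ∩ A) ∩ A) Δ (A ∩ A^c) = {6}
(((D ∩ A) ∩ A) Δ (A ∩ A^c)) − A^c = {6}
((((D ∩ A) ∩ A) Δ (A ∩ A^c)) − A^c)^c = {1, 2, 3, 4, 5, 7, 8, 9, 10, 11, 12}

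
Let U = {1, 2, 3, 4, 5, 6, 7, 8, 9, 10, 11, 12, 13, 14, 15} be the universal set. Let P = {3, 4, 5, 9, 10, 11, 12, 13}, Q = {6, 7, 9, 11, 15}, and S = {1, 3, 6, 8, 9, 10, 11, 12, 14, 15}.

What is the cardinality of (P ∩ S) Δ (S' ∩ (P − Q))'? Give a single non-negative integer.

7

P ∩ S = {3, 9, 10, 11, 12}
S' = {2, 4, 5, 7, 13}
P − Q = {3, 4, 5, 10, 12, 13}
S' ∩ (P − Q) = {4, 5, 13}
(S' ∩ (P − Q))' = {1, 2, 3, 6, 7, 8, 9, 10, 11, 12, 14, 15}
(P ∩ S) Δ (S' ∩ (P − Q))' = {1, 2, 6, 7, 8, 14, 15}
|(P ∩ S) Δ (S' ∩ (P − Q))'| = 7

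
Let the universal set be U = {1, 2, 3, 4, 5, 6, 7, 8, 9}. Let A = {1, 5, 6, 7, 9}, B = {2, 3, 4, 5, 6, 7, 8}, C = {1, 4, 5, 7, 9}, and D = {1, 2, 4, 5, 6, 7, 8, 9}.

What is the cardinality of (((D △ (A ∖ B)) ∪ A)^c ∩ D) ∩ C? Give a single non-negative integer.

0

A ∖ B = {1, 9}
D △ (A ∖ B) = {2, 4, 5, 6, 7, 8}
(D △ (A ∖ B)) ∪ A = {1, 2, 4, 5, 6, 7, 8, 9}
((D △ (A ∖ B)) ∪ A)^c = {3}
((D △ (A ∖ B)) ∪ A)^c ∩ D = {}
(((D △ (A ∖ B)) ∪ A)^c ∩ D) ∩ C = {}
|(((D △ (A ∖ B)) ∪ A)^c ∩ D) ∩ C| = 0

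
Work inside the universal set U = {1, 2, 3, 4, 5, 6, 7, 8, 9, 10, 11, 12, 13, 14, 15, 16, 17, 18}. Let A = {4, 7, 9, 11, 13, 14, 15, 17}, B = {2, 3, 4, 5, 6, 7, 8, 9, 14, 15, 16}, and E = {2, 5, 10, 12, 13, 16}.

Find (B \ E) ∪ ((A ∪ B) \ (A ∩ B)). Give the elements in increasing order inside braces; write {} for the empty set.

B \ E = {3, 4, 6, 7, 8, 9, 14, 15}
A ∪ B = {2, 3, 4, 5, 6, 7, 8, 9, 11, 13, 14, 15, 16, 17}
A ∩ B = {4, 7, 9, 14, 15}
(A ∪ B) \ (A ∩ B) = {2, 3, 5, 6, 8, 11, 13, 16, 17}
(B \ E) ∪ ((A ∪ B) \ (A ∩ B)) = {2, 3, 4, 5, 6, 7, 8, 9, 11, 13, 14, 15, 16, 17}

{2, 3, 4, 5, 6, 7, 8, 9, 11, 13, 14, 15, 16, 17}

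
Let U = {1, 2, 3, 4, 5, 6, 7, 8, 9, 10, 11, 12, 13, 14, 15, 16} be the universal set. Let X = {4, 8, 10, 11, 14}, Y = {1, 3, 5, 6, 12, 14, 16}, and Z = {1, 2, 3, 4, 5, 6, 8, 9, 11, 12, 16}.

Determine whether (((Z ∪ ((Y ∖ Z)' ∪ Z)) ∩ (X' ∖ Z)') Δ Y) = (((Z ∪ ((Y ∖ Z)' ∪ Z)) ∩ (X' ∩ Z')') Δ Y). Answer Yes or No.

Y ∖ Z = {14}
(Y ∖ Z)' = {1, 2, 3, 4, 5, 6, 7, 8, 9, 10, 11, 12, 13, 15, 16}
(Y ∖ Z)' ∪ Z = {1, 2, 3, 4, 5, 6, 7, 8, 9, 10, 11, 12, 13, 15, 16}
Z ∪ ((Y ∖ Z)' ∪ Z) = {1, 2, 3, 4, 5, 6, 7, 8, 9, 10, 11, 12, 13, 15, 16}
X' = {1, 2, 3, 5, 6, 7, 9, 12, 13, 15, 16}
X' ∖ Z = {7, 13, 15}
(X' ∖ Z)' = {1, 2, 3, 4, 5, 6, 8, 9, 10, 11, 12, 14, 16}
(Z ∪ ((Y ∖ Z)' ∪ Z)) ∩ (X' ∖ Z)' = {1, 2, 3, 4, 5, 6, 8, 9, 10, 11, 12, 16}
((Z ∪ ((Y ∖ Z)' ∪ Z)) ∩ (X' ∖ Z)') Δ Y = {2, 4, 8, 9, 10, 11, 14}
Z' = {7, 10, 13, 14, 15}
X' ∩ Z' = {7, 13, 15}
(X' ∩ Z')' = {1, 2, 3, 4, 5, 6, 8, 9, 10, 11, 12, 14, 16}
(Z ∪ ((Y ∖ Z)' ∪ Z)) ∩ (X' ∩ Z')' = {1, 2, 3, 4, 5, 6, 8, 9, 10, 11, 12, 16}
((Z ∪ ((Y ∖ Z)' ∪ Z)) ∩ (X' ∩ Z')') Δ Y = {2, 4, 8, 9, 10, 11, 14}
Both equal {2, 4, 8, 9, 10, 11, 14}, so ((Z ∪ ((Y ∖ Z)' ∪ Z)) ∩ (X' ∖ Z)') Δ Y = ((Z ∪ ((Y ∖ Z)' ∪ Z)) ∩ (X' ∩ Z')') Δ Y.

Yes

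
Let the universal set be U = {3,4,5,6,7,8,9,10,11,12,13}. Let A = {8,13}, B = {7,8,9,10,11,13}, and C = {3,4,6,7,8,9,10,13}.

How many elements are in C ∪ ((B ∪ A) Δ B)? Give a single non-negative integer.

B ∪ A = {7,8,9,10,11,13}
(B ∪ A) Δ B = {}
C ∪ ((B ∪ A) Δ B) = {3,4,6,7,8,9,10,13}
|C ∪ ((B ∪ A) Δ B)| = 8

8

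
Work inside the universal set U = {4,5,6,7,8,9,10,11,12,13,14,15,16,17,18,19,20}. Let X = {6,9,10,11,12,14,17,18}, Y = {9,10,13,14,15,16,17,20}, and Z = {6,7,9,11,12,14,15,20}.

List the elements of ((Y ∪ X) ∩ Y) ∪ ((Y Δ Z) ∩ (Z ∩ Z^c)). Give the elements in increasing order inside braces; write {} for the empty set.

Y ∪ X = {6,9,10,11,12,13,14,15,16,17,18,20}
(Y ∪ X) ∩ Y = {9,10,13,14,15,16,17,20}
Y Δ Z = {6,7,10,11,12,13,16,17}
Z^c = {4,5,8,10,13,16,17,18,19}
Z ∩ Z^c = {}
(Y Δ Z) ∩ (Z ∩ Z^c) = {}
((Y ∪ X) ∩ Y) ∪ ((Y Δ Z) ∩ (Z ∩ Z^c)) = {9,10,13,14,15,16,17,20}

{9,10,13,14,15,16,17,20}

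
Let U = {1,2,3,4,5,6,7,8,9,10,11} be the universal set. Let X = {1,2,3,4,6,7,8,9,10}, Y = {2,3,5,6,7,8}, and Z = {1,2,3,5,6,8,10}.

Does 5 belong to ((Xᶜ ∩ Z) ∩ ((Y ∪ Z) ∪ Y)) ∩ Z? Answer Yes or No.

5 ∉ X, so 5 ∈ Xᶜ
5 ∈ Xᶜ and 5 ∈ Z, so 5 ∈ Xᶜ ∩ Z
5 ∈ Y and 5 ∈ Z, so 5 ∈ Y ∪ Z
5 ∈ (Y ∪ Z) and 5 ∈ Y, so 5 ∈ (Y ∪ Z) ∪ Y
5 ∈ (Xᶜ ∩ Z) and 5 ∈ ((Y ∪ Z) ∪ Y), so 5 ∈ (Xᶜ ∩ Z) ∩ ((Y ∪ Z) ∪ Y)
5 ∈ ((Xᶜ ∩ Z) ∩ ((Y ∪ Z) ∪ Y)) and 5 ∈ Z, so 5 ∈ ((Xᶜ ∩ Z) ∩ ((Y ∪ Z) ∪ Y)) ∩ Z

Yes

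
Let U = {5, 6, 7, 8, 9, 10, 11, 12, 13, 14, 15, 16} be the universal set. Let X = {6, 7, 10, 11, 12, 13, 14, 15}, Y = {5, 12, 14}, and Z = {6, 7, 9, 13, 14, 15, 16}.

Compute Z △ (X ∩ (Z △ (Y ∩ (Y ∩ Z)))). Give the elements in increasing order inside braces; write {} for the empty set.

{9, 14, 16}

Y ∩ Z = {14}
Y ∩ (Y ∩ Z) = {14}
Z △ (Y ∩ (Y ∩ Z)) = {6, 7, 9, 13, 15, 16}
X ∩ (Z △ (Y ∩ (Y ∩ Z))) = {6, 7, 13, 15}
Z △ (X ∩ (Z △ (Y ∩ (Y ∩ Z)))) = {9, 14, 16}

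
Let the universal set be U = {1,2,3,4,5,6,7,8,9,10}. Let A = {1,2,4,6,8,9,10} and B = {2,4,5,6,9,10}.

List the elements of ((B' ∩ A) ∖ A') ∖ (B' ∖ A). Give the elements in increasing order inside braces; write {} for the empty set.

B' = {1,3,7,8}
B' ∩ A = {1,8}
A' = {3,5,7}
(B' ∩ A) ∖ A' = {1,8}
B' ∖ A = {3,7}
((B' ∩ A) ∖ A') ∖ (B' ∖ A) = {1,8}

{1,8}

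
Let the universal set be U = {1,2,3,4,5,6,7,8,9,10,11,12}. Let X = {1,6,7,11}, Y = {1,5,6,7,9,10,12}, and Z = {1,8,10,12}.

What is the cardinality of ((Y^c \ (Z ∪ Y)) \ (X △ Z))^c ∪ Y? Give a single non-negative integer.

9

Y^c = {2,3,4,8,11}
Z ∪ Y = {1,5,6,7,8,9,10,12}
Y^c \ (Z ∪ Y) = {2,3,4,11}
X △ Z = {6,7,8,10,11,12}
(Y^c \ (Z ∪ Y)) \ (X △ Z) = {2,3,4}
((Y^c \ (Z ∪ Y)) \ (X △ Z))^c = {1,5,6,7,8,9,10,11,12}
((Y^c \ (Z ∪ Y)) \ (X △ Z))^c ∪ Y = {1,5,6,7,8,9,10,11,12}
|((Y^c \ (Z ∪ Y)) \ (X △ Z))^c ∪ Y| = 9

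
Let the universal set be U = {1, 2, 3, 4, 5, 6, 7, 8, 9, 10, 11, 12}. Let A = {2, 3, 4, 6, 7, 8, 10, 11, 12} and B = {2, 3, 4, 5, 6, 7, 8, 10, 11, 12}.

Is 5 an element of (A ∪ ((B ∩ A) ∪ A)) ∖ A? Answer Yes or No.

No

5 ∈ B and 5 ∉ A, so 5 ∉ B ∩ A
5 ∉ (B ∩ A) and 5 ∉ A, so 5 ∉ (B ∩ A) ∪ A
5 ∉ A and 5 ∉ ((B ∩ A) ∪ A), so 5 ∉ A ∪ ((B ∩ A) ∪ A)
5 ∉ (A ∪ ((B ∩ A) ∪ A)) and 5 ∉ A, so 5 ∉ (A ∪ ((B ∩ A) ∪ A)) ∖ A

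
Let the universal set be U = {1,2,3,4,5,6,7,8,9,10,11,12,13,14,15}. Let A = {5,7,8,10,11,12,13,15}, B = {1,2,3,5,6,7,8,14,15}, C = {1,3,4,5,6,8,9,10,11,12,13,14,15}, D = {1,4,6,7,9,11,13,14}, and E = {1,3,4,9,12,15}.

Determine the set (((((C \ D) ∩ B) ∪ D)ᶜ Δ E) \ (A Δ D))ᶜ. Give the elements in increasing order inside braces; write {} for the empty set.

C \ D = {3,5,8,10,12,15}
(C \ D) ∩ B = {3,5,8,15}
((C \ D) ∩ B) ∪ D = {1,3,4,5,6,7,8,9,11,13,14,15}
(((C \ D) ∩ B) ∪ D)ᶜ = {2,10,12}
(((C \ D) ∩ B) ∪ D)ᶜ Δ E = {1,2,3,4,9,10,15}
A Δ D = {1,4,5,6,8,9,10,12,14,15}
((((C \ D) ∩ B) ∪ D)ᶜ Δ E) \ (A Δ D) = {2,3}
(((((C \ D) ∩ B) ∪ D)ᶜ Δ E) \ (A Δ D))ᶜ = {1,4,5,6,7,8,9,10,11,12,13,14,15}

{1,4,5,6,7,8,9,10,11,12,13,14,15}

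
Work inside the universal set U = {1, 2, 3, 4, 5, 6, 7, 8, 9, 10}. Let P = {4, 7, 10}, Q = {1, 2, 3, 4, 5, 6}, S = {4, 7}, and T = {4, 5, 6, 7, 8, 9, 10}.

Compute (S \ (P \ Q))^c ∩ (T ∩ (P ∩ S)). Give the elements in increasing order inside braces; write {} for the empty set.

{7}

P \ Q = {7, 10}
S \ (P \ Q) = {4}
(S \ (P \ Q))^c = {1, 2, 3, 5, 6, 7, 8, 9, 10}
P ∩ S = {4, 7}
T ∩ (P ∩ S) = {4, 7}
(S \ (P \ Q))^c ∩ (T ∩ (P ∩ S)) = {7}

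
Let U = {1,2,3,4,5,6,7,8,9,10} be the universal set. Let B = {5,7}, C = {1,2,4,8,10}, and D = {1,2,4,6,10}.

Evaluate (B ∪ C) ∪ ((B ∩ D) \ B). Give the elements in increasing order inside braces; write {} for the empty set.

{1,2,4,5,7,8,10}

B ∪ C = {1,2,4,5,7,8,10}
B ∩ D = {}
(B ∩ D) \ B = {}
(B ∪ C) ∪ ((B ∩ D) \ B) = {1,2,4,5,7,8,10}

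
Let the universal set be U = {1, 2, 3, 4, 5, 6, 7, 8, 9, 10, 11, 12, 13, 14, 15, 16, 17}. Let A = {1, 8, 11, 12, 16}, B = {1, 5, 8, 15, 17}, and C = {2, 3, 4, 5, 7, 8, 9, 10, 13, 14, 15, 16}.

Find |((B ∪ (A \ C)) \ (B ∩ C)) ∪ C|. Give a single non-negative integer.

A \ C = {1, 11, 12}
B ∪ (A \ C) = {1, 5, 8, 11, 12, 15, 17}
B ∩ C = {5, 8, 15}
(B ∪ (A \ C)) \ (B ∩ C) = {1, 11, 12, 17}
((B ∪ (A \ C)) \ (B ∩ C)) ∪ C = {1, 2, 3, 4, 5, 7, 8, 9, 10, 11, 12, 13, 14, 15, 16, 17}
|((B ∪ (A \ C)) \ (B ∩ C)) ∪ C| = 16

16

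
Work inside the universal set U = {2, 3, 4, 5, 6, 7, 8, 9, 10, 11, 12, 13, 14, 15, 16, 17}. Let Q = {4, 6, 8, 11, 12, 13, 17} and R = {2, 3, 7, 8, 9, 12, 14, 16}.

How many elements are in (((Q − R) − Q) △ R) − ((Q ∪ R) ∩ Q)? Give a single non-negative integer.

Q − R = {4, 6, 11, 13, 17}
(Q − R) − Q = {}
((Q − R) − Q) △ R = {2, 3, 7, 8, 9, 12, 14, 16}
Q ∪ R = {2, 3, 4, 6, 7, 8, 9, 11, 12, 13, 14, 16, 17}
(Q ∪ R) ∩ Q = {4, 6, 8, 11, 12, 13, 17}
(((Q − R) − Q) △ R) − ((Q ∪ R) ∩ Q) = {2, 3, 7, 9, 14, 16}
|(((Q − R) − Q) △ R) − ((Q ∪ R) ∩ Q)| = 6

6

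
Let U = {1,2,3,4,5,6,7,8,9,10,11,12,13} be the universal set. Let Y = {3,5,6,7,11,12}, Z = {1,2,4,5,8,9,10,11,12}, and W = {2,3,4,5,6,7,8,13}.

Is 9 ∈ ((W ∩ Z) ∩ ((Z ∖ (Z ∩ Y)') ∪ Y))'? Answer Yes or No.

9 ∉ W and 9 ∈ Z, so 9 ∉ W ∩ Z
9 ∈ Z and 9 ∉ Y, so 9 ∉ Z ∩ Y
9 ∈ (Z ∩ Y)' since 9 ∉ (Z ∩ Y)
9 ∈ Z and 9 ∈ (Z ∩ Y)', so 9 ∉ Z ∖ (Z ∩ Y)'
9 ∉ (Z ∖ (Z ∩ Y)') and 9 ∉ Y, so 9 ∉ (Z ∖ (Z ∩ Y)') ∪ Y
9 ∉ (W ∩ Z) and 9 ∉ ((Z ∖ (Z ∩ Y)') ∪ Y), so 9 ∉ (W ∩ Z) ∩ ((Z ∖ (Z ∩ Y)') ∪ Y)
9 ∈ ((W ∩ Z) ∩ ((Z ∖ (Z ∩ Y)') ∪ Y))' since 9 ∉ ((W ∩ Z) ∩ ((Z ∖ (Z ∩ Y)') ∪ Y))

Yes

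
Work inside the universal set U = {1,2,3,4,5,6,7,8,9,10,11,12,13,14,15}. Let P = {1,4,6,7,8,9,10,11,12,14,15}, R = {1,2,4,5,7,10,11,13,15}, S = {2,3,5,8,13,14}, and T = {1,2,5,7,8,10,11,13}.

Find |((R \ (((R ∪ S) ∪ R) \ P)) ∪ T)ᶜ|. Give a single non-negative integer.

5

R ∪ S = {1,2,3,4,5,7,8,10,11,13,14,15}
(R ∪ S) ∪ R = {1,2,3,4,5,7,8,10,11,13,14,15}
((R ∪ S) ∪ R) \ P = {2,3,5,13}
R \ (((R ∪ S) ∪ R) \ P) = {1,4,7,10,11,15}
(R \ (((R ∪ S) ∪ R) \ P)) ∪ T = {1,2,4,5,7,8,10,11,13,15}
((R \ (((R ∪ S) ∪ R) \ P)) ∪ T)ᶜ = {3,6,9,12,14}
|((R \ (((R ∪ S) ∪ R) \ P)) ∪ T)ᶜ| = 5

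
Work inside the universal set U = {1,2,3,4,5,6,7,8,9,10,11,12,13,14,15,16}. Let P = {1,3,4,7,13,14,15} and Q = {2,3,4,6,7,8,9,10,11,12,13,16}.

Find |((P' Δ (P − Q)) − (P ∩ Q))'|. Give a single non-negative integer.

P' = {2,5,6,8,9,10,11,12,16}
P − Q = {1,14,15}
P' Δ (P − Q) = {1,2,5,6,8,9,10,11,12,14,15,16}
P ∩ Q = {3,4,7,13}
(P' Δ (P − Q)) − (P ∩ Q) = {1,2,5,6,8,9,10,11,12,14,15,16}
((P' Δ (P − Q)) − (P ∩ Q))' = {3,4,7,13}
|((P' Δ (P − Q)) − (P ∩ Q))'| = 4

4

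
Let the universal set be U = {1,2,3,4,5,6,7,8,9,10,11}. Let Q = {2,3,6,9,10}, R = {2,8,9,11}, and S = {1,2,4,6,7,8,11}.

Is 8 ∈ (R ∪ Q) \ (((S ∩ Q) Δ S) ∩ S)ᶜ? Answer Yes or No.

8 ∈ R and 8 ∉ Q, so 8 ∈ R ∪ Q
8 ∈ S and 8 ∉ Q, so 8 ∉ S ∩ Q
8 ∉ (S ∩ Q) and 8 ∈ S, so 8 ∈ (S ∩ Q) Δ S
8 ∈ ((S ∩ Q) Δ S) and 8 ∈ S, so 8 ∈ ((S ∩ Q) Δ S) ∩ S
8 ∉ (((S ∩ Q) Δ S) ∩ S)ᶜ since 8 ∈ (((S ∩ Q) Δ S) ∩ S)
8 ∈ (R ∪ Q) and 8 ∉ (((S ∩ Q) Δ S) ∩ S)ᶜ, so 8 ∈ (R ∪ Q) \ (((S ∩ Q) Δ S) ∩ S)ᶜ

Yes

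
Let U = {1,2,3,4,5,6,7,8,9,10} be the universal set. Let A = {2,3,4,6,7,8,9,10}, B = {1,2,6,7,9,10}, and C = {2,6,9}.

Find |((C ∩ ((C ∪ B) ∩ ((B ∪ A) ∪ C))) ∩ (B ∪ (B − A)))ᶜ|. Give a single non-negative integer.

7

C ∪ B = {1,2,6,7,9,10}
B ∪ A = {1,2,3,4,6,7,8,9,10}
(B ∪ A) ∪ C = {1,2,3,4,6,7,8,9,10}
(C ∪ B) ∩ ((B ∪ A) ∪ C) = {1,2,6,7,9,10}
C ∩ ((C ∪ B) ∩ ((B ∪ A) ∪ C)) = {2,6,9}
B − A = {1}
B ∪ (B − A) = {1,2,6,7,9,10}
(C ∩ ((C ∪ B) ∩ ((B ∪ A) ∪ C))) ∩ (B ∪ (B − A)) = {2,6,9}
((C ∩ ((C ∪ B) ∩ ((B ∪ A) ∪ C))) ∩ (B ∪ (B − A)))ᶜ = {1,3,4,5,7,8,10}
|((C ∩ ((C ∪ B) ∩ ((B ∪ A) ∪ C))) ∩ (B ∪ (B − A)))ᶜ| = 7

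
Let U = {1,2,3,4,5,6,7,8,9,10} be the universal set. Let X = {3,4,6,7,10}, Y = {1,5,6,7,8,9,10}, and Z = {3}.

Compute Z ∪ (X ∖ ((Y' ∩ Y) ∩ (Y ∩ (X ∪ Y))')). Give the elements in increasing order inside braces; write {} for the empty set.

Y' = {2,3,4}
Y' ∩ Y = {}
X ∪ Y = {1,3,4,5,6,7,8,9,10}
Y ∩ (X ∪ Y) = {1,5,6,7,8,9,10}
(Y ∩ (X ∪ Y))' = {2,3,4}
(Y' ∩ Y) ∩ (Y ∩ (X ∪ Y))' = {}
X ∖ ((Y' ∩ Y) ∩ (Y ∩ (X ∪ Y))') = {3,4,6,7,10}
Z ∪ (X ∖ ((Y' ∩ Y) ∩ (Y ∩ (X ∪ Y))')) = {3,4,6,7,10}

{3,4,6,7,10}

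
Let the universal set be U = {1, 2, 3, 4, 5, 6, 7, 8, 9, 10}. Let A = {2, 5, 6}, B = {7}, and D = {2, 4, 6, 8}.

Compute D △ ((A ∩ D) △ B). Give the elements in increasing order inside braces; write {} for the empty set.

A ∩ D = {2, 6}
(A ∩ D) △ B = {2, 6, 7}
D △ ((A ∩ D) △ B) = {4, 7, 8}

{4, 7, 8}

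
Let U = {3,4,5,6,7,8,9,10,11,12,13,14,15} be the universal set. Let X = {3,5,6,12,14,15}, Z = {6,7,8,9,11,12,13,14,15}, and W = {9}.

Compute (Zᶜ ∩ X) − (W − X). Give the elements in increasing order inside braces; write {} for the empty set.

{3,5}

Zᶜ = {3,4,5,10}
Zᶜ ∩ X = {3,5}
W − X = {9}
(Zᶜ ∩ X) − (W − X) = {3,5}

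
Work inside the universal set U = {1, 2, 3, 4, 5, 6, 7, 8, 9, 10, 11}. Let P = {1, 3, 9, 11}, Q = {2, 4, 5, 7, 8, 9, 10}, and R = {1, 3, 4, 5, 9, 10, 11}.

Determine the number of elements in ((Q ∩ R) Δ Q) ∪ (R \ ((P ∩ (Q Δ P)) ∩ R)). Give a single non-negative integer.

7

Q ∩ R = {4, 5, 9, 10}
(Q ∩ R) Δ Q = {2, 7, 8}
Q Δ P = {1, 2, 3, 4, 5, 7, 8, 10, 11}
P ∩ (Q Δ P) = {1, 3, 11}
(P ∩ (Q Δ P)) ∩ R = {1, 3, 11}
R \ ((P ∩ (Q Δ P)) ∩ R) = {4, 5, 9, 10}
((Q ∩ R) Δ Q) ∪ (R \ ((P ∩ (Q Δ P)) ∩ R)) = {2, 4, 5, 7, 8, 9, 10}
|((Q ∩ R) Δ Q) ∪ (R \ ((P ∩ (Q Δ P)) ∩ R))| = 7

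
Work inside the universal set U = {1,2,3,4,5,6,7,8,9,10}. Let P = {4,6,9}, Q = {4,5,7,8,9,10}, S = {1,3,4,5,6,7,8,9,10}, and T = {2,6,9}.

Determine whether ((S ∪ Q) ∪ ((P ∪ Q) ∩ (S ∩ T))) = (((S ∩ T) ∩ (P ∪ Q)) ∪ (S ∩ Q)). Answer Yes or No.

S ∪ Q = {1,3,4,5,6,7,8,9,10}
P ∪ Q = {4,5,6,7,8,9,10}
S ∩ T = {6,9}
(P ∪ Q) ∩ (S ∩ T) = {6,9}
(S ∪ Q) ∪ ((P ∪ Q) ∩ (S ∩ T)) = {1,3,4,5,6,7,8,9,10}
(S ∩ T) ∩ (P ∪ Q) = {6,9}
S ∩ Q = {4,5,7,8,9,10}
((S ∩ T) ∩ (P ∪ Q)) ∪ (S ∩ Q) = {4,5,6,7,8,9,10}
1 ∈ (S ∪ Q) ∪ ((P ∪ Q) ∩ (S ∩ T)) but 1 ∉ ((S ∩ T) ∩ (P ∪ Q)) ∪ (S ∩ Q), so they differ.

No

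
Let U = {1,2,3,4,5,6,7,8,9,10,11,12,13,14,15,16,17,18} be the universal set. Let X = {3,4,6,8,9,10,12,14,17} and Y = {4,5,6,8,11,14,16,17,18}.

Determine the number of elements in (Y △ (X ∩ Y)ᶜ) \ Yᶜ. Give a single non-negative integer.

5

X ∩ Y = {4,6,8,14,17}
(X ∩ Y)ᶜ = {1,2,3,5,7,9,10,11,12,13,15,16,18}
Y △ (X ∩ Y)ᶜ = {1,2,3,4,6,7,8,9,10,12,13,14,15,17}
Yᶜ = {1,2,3,7,9,10,12,13,15}
(Y △ (X ∩ Y)ᶜ) \ Yᶜ = {4,6,8,14,17}
|(Y △ (X ∩ Y)ᶜ) \ Yᶜ| = 5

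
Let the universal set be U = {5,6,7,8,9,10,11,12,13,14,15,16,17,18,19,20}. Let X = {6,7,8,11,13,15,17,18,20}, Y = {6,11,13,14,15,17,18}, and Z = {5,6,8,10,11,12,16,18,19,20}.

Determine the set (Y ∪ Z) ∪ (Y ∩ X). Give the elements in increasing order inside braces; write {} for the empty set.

{5,6,8,10,11,12,13,14,15,16,17,18,19,20}

Y ∪ Z = {5,6,8,10,11,12,13,14,15,16,17,18,19,20}
Y ∩ X = {6,11,13,15,17,18}
(Y ∪ Z) ∪ (Y ∩ X) = {5,6,8,10,11,12,13,14,15,16,17,18,19,20}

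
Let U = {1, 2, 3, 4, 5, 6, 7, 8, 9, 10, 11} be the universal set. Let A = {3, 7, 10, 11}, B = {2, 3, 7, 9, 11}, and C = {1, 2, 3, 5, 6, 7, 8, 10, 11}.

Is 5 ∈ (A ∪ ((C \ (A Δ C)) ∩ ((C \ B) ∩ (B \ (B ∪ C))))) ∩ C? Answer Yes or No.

5 ∉ A and 5 ∈ C, so 5 ∈ A Δ C
5 ∈ C and 5 ∈ (A Δ C), so 5 ∉ C \ (A Δ C)
5 ∈ C and 5 ∉ B, so 5 ∈ C \ B
5 ∉ B and 5 ∈ C, so 5 ∈ B ∪ C
5 ∉ B and 5 ∈ (B ∪ C), so 5 ∉ B \ (B ∪ C)
5 ∈ (C \ B) and 5 ∉ (B \ (B ∪ C)), so 5 ∉ (C \ B) ∩ (B \ (B ∪ C))
5 ∉ (C \ (A Δ C)) and 5 ∉ ((C \ B) ∩ (B \ (B ∪ C))), so 5 ∉ (C \ (A Δ C)) ∩ ((C \ B) ∩ (B \ (B ∪ C)))
5 ∉ A and 5 ∉ ((C \ (A Δ C)) ∩ ((C \ B) ∩ (B \ (B ∪ C)))), so 5 ∉ A ∪ ((C \ (A Δ C)) ∩ ((C \ B) ∩ (B \ (B ∪ C))))
5 ∉ (A ∪ ((C \ (A Δ C)) ∩ ((C \ B) ∩ (B \ (B ∪ C))))) and 5 ∈ C, so 5 ∉ (A ∪ ((C \ (A Δ C)) ∩ ((C \ B) ∩ (B \ (B ∪ C))))) ∩ C

No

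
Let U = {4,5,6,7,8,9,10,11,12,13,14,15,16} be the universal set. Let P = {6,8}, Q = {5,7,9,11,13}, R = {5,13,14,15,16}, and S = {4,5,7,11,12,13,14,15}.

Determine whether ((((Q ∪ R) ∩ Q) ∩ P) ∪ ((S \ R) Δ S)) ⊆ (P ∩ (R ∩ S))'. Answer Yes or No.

Q ∪ R = {5,7,9,11,13,14,15,16}
(Q ∪ R) ∩ Q = {5,7,9,11,13}
((Q ∪ R) ∩ Q) ∩ P = {}
S \ R = {4,7,11,12}
(S \ R) Δ S = {5,13,14,15}
(((Q ∪ R) ∩ Q) ∩ P) ∪ ((S \ R) Δ S) = {5,13,14,15}
R ∩ S = {5,13,14,15}
P ∩ (R ∩ S) = {}
(P ∩ (R ∩ S))' = {4,5,6,7,8,9,10,11,12,13,14,15,16}
Every element of {5,13,14,15} is in {4,5,6,7,8,9,10,11,12,13,14,15,16}, so (((Q ∪ R) ∩ Q) ∩ P) ∪ ((S \ R) Δ S) ⊆ (P ∩ (R ∩ S))'.

Yes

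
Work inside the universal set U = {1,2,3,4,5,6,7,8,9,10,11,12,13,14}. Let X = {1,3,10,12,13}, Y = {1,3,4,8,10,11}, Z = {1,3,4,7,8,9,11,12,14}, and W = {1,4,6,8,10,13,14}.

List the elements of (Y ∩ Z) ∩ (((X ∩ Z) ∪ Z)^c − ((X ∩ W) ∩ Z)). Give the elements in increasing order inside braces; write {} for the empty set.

Y ∩ Z = {1,3,4,8,11}
X ∩ Z = {1,3,12}
(X ∩ Z) ∪ Z = {1,3,4,7,8,9,11,12,14}
((X ∩ Z) ∪ Z)^c = {2,5,6,10,13}
X ∩ W = {1,10,13}
(X ∩ W) ∩ Z = {1}
((X ∩ Z) ∪ Z)^c − ((X ∩ W) ∩ Z) = {2,5,6,10,13}
(Y ∩ Z) ∩ (((X ∩ Z) ∪ Z)^c − ((X ∩ W) ∩ Z)) = {}

{}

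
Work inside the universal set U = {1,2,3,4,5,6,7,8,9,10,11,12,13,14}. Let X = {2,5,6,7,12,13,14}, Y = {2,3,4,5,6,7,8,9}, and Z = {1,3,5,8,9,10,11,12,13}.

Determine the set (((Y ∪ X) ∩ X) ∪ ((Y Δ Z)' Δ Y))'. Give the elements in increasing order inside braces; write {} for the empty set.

Y ∪ X = {2,3,4,5,6,7,8,9,12,13,14}
(Y ∪ X) ∩ X = {2,5,6,7,12,13,14}
Y Δ Z = {1,2,4,6,7,10,11,12,13}
(Y Δ Z)' = {3,5,8,9,14}
(Y Δ Z)' Δ Y = {2,4,6,7,14}
((Y ∪ X) ∩ X) ∪ ((Y Δ Z)' Δ Y) = {2,4,5,6,7,12,13,14}
(((Y ∪ X) ∩ X) ∪ ((Y Δ Z)' Δ Y))' = {1,3,8,9,10,11}

{1,3,8,9,10,11}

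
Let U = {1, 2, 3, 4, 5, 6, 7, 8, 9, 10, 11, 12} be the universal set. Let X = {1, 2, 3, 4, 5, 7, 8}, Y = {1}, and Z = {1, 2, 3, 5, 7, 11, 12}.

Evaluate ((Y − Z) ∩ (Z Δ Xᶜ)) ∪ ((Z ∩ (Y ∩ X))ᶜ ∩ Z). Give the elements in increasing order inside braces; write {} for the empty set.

Y − Z = {}
Xᶜ = {6, 9, 10, 11, 12}
Z Δ Xᶜ = {1, 2, 3, 5, 6, 7, 9, 10}
(Y − Z) ∩ (Z Δ Xᶜ) = {}
Y ∩ X = {1}
Z ∩ (Y ∩ X) = {1}
(Z ∩ (Y ∩ X))ᶜ = {2, 3, 4, 5, 6, 7, 8, 9, 10, 11, 12}
(Z ∩ (Y ∩ X))ᶜ ∩ Z = {2, 3, 5, 7, 11, 12}
((Y − Z) ∩ (Z Δ Xᶜ)) ∪ ((Z ∩ (Y ∩ X))ᶜ ∩ Z) = {2, 3, 5, 7, 11, 12}

{2, 3, 5, 7, 11, 12}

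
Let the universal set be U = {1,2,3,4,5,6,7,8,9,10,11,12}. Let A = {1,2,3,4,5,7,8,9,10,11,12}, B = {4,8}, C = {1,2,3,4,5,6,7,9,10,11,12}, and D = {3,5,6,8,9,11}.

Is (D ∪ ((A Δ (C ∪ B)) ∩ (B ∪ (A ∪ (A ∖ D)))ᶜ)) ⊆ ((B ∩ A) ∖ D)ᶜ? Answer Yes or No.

C ∪ B = {1,2,3,4,5,6,7,8,9,10,11,12}
A Δ (C ∪ B) = {6}
A ∖ D = {1,2,4,7,10,12}
A ∪ (A ∖ D) = {1,2,3,4,5,7,8,9,10,11,12}
B ∪ (A ∪ (A ∖ D)) = {1,2,3,4,5,7,8,9,10,11,12}
(B ∪ (A ∪ (A ∖ D)))ᶜ = {6}
(A Δ (C ∪ B)) ∩ (B ∪ (A ∪ (A ∖ D)))ᶜ = {6}
D ∪ ((A Δ (C ∪ B)) ∩ (B ∪ (A ∪ (A ∖ D)))ᶜ) = {3,5,6,8,9,11}
B ∩ A = {4,8}
(B ∩ A) ∖ D = {4}
((B ∩ A) ∖ D)ᶜ = {1,2,3,5,6,7,8,9,10,11,12}
Every element of {3,5,6,8,9,11} is in {1,2,3,5,6,7,8,9,10,11,12}, so D ∪ ((A Δ (C ∪ B)) ∩ (B ∪ (A ∪ (A ∖ D)))ᶜ) ⊆ ((B ∩ A) ∖ D)ᶜ.

Yes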